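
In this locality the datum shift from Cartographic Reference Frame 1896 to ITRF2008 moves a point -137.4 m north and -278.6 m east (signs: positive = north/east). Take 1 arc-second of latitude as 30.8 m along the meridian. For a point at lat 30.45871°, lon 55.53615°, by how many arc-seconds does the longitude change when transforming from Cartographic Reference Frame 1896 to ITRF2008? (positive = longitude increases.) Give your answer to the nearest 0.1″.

At latitude 30.45871°, cos φ = 0.861995.
1″ of longitude at this latitude = 30.80 × cos φ = 26.5494 m, so Δλ = -278.6 / 26.5494 = -10.494″.

Δλ = -10.5″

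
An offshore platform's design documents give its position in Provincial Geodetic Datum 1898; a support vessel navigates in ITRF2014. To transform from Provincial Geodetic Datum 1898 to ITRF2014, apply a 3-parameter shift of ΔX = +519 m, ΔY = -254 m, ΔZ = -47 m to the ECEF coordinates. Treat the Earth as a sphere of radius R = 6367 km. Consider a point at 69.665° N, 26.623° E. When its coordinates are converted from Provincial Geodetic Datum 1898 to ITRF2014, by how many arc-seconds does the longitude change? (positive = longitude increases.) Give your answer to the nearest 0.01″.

sin φ = 0.937677, cos φ = 0.347509, sin λ = 0.448118, cos λ = 0.893974.
East component: ΔE = −sin λ·ΔX + cos λ·ΔY = −(0.448118)(519) + (0.893974)(-254) = -459.64 m.
1° of latitude spans πR/180 = 111125 m; at latitude φ, 1° of longitude spans that × cos φ = 38616.9 m, so Δλ = -459.64 / 38616.9 × 3600 = -42.849″.

Δλ = -42.85″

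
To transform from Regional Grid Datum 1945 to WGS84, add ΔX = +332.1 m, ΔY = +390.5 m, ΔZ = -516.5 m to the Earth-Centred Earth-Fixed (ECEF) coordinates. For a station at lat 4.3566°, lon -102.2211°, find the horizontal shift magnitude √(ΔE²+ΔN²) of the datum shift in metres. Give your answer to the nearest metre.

At φ = 4.3566°, λ = -102.2211°: sin φ = 0.075964, cos φ = 0.997111, sin λ = -0.977338, cos λ = -0.211685.
ΔE = −sin λ·ΔX + cos λ·ΔY = −(-0.977338)·(332.1) + (-0.211685)·(390.5) = 241.91 m.
ΔN = −sin φ cos λ·ΔX − sin φ sin λ·ΔY + cos φ·ΔZ = −(0.075964)(-0.211685)(332.1) − (0.075964)(-0.977338)(390.5) + (0.997111)(-516.5) = -480.68 m.
Horizontal magnitude = √(ΔE² + ΔN²) = √(241.91² + (-480.68)²) = 538.12 m.

538 m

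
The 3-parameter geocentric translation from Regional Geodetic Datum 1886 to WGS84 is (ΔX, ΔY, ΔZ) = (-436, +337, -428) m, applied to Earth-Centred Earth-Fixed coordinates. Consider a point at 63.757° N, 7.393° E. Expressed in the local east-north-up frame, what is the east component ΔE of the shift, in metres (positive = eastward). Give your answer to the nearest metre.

ΔE = 390 m

The local east axis at (φ, λ) is (−sin λ, cos λ, 0), so ΔE = −sin(7.393°)·(-436) + cos(7.393°)·337 = 390.30 m.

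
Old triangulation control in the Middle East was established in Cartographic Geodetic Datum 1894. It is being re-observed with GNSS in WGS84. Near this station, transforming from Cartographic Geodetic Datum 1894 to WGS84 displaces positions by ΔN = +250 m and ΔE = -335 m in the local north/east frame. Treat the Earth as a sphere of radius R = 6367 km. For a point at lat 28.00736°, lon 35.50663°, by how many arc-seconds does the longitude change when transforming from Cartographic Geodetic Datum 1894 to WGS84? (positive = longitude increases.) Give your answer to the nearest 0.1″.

At latitude 28.00736°, cos φ = 0.882887.
One radian of longitude at latitude φ spans R cos φ, so Δλ = ΔE / (R cos φ) = -335.0 / (6367000 × 0.882887) = -5.9594e-05 rad = -12.292″.

Δλ = -12.3″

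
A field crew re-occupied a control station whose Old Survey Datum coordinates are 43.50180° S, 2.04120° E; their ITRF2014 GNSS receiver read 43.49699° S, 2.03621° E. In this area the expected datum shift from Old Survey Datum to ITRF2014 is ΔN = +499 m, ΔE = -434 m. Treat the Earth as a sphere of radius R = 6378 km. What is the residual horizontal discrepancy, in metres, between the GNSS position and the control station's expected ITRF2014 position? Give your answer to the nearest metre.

Observed coordinate differences: Δφ = +0.00481°, Δλ = -0.00499°.
Converting to metres (1° lat = 111317 m, cos φ = 0.725353): observed ΔN = 535.4 m, observed ΔE = -402.9 m.
Subtracting the expected shift leaves a residual of 535.4 − (499) = 36.4 m north and -402.9 − (-434) = 31.1 m east.
Residual distance = √(36.4² + 31.1²) = 47.9 m.

48 m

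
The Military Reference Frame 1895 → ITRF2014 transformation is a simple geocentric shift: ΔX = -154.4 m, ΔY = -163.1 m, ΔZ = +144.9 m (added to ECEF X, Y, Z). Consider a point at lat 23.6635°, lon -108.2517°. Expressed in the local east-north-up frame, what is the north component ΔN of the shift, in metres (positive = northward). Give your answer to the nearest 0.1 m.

The local north axis is (−sin φ cos λ, −sin φ sin λ, cos φ), giving ΔN = -19.409 − 62.169 + 132.717 = 51.14 m.

ΔN = 51.1 m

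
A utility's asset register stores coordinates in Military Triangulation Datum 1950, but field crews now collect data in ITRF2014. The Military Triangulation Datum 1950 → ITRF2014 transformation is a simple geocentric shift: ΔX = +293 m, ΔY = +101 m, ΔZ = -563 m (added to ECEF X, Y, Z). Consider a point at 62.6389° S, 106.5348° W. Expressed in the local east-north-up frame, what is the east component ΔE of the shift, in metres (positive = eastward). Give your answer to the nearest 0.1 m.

ΔE = 252.1 m

At φ = -62.6389°, λ = -106.5348°: sin φ = -0.888128, cos φ = 0.459597, sin λ = -0.958647, cos λ = -0.284598.
ΔE = −sin λ·ΔX + cos λ·ΔY = −(-0.958647)·(293) + (-0.284598)·(101) = 252.14 m.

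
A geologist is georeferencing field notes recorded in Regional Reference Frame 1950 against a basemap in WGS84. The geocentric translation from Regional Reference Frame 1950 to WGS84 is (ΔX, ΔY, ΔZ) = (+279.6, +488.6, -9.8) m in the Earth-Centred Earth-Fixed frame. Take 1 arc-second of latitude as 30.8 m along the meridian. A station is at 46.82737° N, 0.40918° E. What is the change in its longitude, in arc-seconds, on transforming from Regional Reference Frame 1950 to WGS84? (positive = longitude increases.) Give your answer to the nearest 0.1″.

Δλ = 23.1″

sin φ = 0.729296, cos φ = 0.684199, sin λ = 0.007141, cos λ = 0.999974.
East component: ΔE = −sin λ·ΔX + cos λ·ΔY = −(0.007141)(279.6) + (0.999974)(488.6) = 486.59 m.
1° of latitude spans 3600 × 30.80 = 110880 m; at latitude φ, 1° of longitude spans that × cos φ = 75864.0 m, so Δλ = 486.59 / 75864.0 × 3600 = 23.090″.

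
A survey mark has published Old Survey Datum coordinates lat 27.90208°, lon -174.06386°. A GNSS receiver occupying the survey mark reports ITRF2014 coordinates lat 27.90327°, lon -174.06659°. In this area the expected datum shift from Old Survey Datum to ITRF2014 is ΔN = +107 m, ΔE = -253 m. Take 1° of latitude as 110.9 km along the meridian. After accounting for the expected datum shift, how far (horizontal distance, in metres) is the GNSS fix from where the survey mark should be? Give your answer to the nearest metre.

29 m

Observed coordinate differences: Δφ = +0.00119°, Δλ = -0.00273°.
Converting to metres (1° lat = 110900 m, cos φ = 0.883749): observed ΔN = 132.0 m, observed ΔE = -267.6 m.
Subtracting the expected shift leaves a residual of 132.0 − (107) = 25.0 m north and -267.6 − (-253) = -14.6 m east.
Residual distance = √(25.0² + (-14.6)²) = 28.9 m.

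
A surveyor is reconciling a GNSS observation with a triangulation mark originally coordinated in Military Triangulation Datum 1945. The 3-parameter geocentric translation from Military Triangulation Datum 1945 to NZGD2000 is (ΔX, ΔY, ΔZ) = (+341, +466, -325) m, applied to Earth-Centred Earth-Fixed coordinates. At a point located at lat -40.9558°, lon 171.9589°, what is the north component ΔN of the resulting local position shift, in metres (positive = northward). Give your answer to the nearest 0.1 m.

At φ = -40.9558°, λ = 171.9589°: sin φ = -0.655477, cos φ = 0.755215, sin λ = 0.139883, cos λ = -0.990168.
ΔN = −sin φ cos λ·ΔX − sin φ sin λ·ΔY + cos φ·ΔZ = −(-0.655477)(-0.990168)(341) − (-0.655477)(0.139883)(466) + (0.755215)(-325) = -424.04 m.

ΔN = -424.0 m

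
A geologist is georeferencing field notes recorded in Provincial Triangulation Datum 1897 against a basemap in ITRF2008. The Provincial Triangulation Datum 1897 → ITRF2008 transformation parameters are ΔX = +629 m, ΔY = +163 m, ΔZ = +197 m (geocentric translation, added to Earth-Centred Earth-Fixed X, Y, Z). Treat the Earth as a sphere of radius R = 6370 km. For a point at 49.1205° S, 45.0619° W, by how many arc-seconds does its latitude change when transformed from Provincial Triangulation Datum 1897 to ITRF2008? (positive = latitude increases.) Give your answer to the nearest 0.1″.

sin φ = -0.756088, cos φ = 0.654470, sin λ = -0.707870, cos λ = 0.706342.
North component: ΔN = −sin φ cos λ·ΔX − sin φ sin λ·ΔY + cos φ·ΔZ = −(-0.756088)(0.706342)(629) − (-0.756088)(-0.707870)(163) + (0.654470)(197) = 377.61 m.
1° of latitude spans πR/180 = 111177 m, so Δφ = 377.61 / 111177 × 3600 = 12.227″.

Δφ = 12.2″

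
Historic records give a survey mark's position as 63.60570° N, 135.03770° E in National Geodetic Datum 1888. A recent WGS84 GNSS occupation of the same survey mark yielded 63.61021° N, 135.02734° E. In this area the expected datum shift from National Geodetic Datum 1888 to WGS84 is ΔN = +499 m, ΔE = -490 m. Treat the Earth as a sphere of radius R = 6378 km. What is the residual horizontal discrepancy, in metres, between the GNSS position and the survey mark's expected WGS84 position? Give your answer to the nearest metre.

Observed coordinate differences: Δφ = +0.00451°, Δλ = -0.01036°.
Converting to metres (1° lat = 111317 m, cos φ = 0.444546): observed ΔN = 502.0 m, observed ΔE = -512.7 m.
Subtracting the expected shift leaves a residual of 502.0 − (499) = 3.0 m north and -512.7 − (-490) = -22.7 m east.
Residual distance = √(3.0² + (-22.7)²) = 22.9 m.

23 m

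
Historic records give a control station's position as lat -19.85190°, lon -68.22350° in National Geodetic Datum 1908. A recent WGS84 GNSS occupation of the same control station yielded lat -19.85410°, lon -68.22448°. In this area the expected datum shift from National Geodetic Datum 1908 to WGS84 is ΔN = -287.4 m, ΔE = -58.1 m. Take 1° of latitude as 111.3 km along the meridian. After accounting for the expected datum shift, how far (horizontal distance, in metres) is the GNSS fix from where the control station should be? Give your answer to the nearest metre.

Observed coordinate differences: Δφ = -0.00220°, Δλ = -0.00098°.
Converting to metres (1° lat = 111300 m, cos φ = 0.940574): observed ΔN = -244.9 m, observed ΔE = -102.6 m.
Subtracting the expected shift leaves a residual of -244.9 − (-287.4) = 42.5 m north and -102.6 − (-58.1) = -44.5 m east.
Residual distance = √(42.5² + (-44.5)²) = 61.6 m.

62 m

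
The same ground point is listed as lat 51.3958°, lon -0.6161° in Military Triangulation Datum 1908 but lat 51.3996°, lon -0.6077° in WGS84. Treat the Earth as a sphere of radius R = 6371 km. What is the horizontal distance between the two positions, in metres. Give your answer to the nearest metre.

Δφ = 51.3996° − 51.3958° = +0.0038°; Δλ = -0.6077° − -0.6161° = +0.0084°.
1° along a meridian = πR/180 = 111195 m.
ΔN = Δφ × 111195 = 422.5 m; ΔE = Δλ × 111195 × cos(51.3958°) = +0.0084 × 111195 × 0.623937 = 582.8 m.
Distance = √(ΔE² + ΔN²) = √(582.8² + 422.5²) = 719.8 m.

720 m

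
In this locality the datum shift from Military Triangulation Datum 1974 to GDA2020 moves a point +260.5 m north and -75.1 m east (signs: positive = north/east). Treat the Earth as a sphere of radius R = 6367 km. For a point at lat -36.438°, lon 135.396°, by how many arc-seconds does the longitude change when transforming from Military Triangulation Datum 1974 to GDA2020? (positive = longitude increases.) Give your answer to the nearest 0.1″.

Δλ = -3.0″

At latitude -36.438°, cos φ = 0.804500.
One radian of longitude at latitude φ spans R cos φ, so Δλ = ΔE / (R cos φ) = -75.1 / (6367000 × 0.804500) = -1.4662e-05 rad = -3.024″.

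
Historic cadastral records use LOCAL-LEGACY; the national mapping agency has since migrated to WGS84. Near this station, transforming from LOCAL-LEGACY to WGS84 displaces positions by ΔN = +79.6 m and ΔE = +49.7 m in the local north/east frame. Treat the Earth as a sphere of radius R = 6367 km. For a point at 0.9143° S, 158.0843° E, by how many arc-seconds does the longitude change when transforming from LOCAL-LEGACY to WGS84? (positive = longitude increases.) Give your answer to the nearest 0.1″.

At latitude -0.9143°, cos φ = 0.999873.
One radian of longitude at latitude φ spans R cos φ, so Δλ = ΔE / (R cos φ) = 49.7 / (6367000 × 0.999873) = 7.8069e-06 rad = 1.610″.

Δλ = 1.6″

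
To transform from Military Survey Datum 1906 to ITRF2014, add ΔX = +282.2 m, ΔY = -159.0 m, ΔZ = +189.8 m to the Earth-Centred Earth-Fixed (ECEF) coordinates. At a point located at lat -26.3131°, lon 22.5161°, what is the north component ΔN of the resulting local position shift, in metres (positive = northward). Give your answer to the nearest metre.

ΔN = 259 m

The local north axis is (−sin φ cos λ, −sin φ sin λ, cos φ), giving ΔN = 115.557 − 26.990 + 170.134 = 258.70 m.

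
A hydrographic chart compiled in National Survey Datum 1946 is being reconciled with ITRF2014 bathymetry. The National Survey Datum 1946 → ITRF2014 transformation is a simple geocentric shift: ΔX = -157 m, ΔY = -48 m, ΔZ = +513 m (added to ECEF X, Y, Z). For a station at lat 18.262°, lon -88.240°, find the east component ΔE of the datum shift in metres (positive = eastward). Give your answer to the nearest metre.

At φ = 18.262°, λ = -88.240°: sin φ = 0.313363, cos φ = 0.949634, sin λ = -0.999528, cos λ = 0.030713.
ΔE = −sin λ·ΔX + cos λ·ΔY = −(-0.999528)·(-157) + (0.030713)·(-48) = -158.40 m.

ΔE = -158 m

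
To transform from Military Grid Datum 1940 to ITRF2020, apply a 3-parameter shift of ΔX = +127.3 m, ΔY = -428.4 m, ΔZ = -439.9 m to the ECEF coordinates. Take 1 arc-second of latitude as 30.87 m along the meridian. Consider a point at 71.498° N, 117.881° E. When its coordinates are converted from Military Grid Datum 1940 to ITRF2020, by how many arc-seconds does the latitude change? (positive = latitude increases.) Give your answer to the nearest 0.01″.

sin φ = 0.948313, cos φ = 0.317338, sin λ = 0.883921, cos λ = -0.467637.
North component: ΔN = −sin φ cos λ·ΔX − sin φ sin λ·ΔY + cos φ·ΔZ = −(0.948313)(-0.467637)(127.3) − (0.948313)(0.883921)(-428.4) + (0.317338)(-439.9) = 275.96 m.
1° of latitude spans 3600 × 30.87 = 111132 m, so Δφ = 275.96 / 111132 × 3600 = 8.939″.

Δφ = 8.94″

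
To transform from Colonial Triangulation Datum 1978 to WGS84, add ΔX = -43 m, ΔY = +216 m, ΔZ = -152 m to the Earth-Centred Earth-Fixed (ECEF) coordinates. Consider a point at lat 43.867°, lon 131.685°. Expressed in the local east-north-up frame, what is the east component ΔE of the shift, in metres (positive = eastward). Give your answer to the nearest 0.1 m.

The local east axis at (φ, λ) is (−sin λ, cos λ, 0), so ΔE = −sin(131.685°)·(-43) + cos(131.685°)·216 = -111.53 m.

ΔE = -111.5 m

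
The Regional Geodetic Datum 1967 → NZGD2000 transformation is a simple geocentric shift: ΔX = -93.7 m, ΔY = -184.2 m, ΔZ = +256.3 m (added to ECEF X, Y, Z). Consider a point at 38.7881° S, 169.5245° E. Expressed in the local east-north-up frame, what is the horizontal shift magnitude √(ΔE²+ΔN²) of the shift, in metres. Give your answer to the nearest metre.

309 m

The local east axis at (φ, λ) is (−sin λ, cos λ, 0), so ΔE = −sin(169.5245°)·(-93.7) + cos(169.5245°)·(-184.2) = 198.17 m.
The local north axis is (−sin φ cos λ, −sin φ sin λ, cos φ), giving ΔN = 57.719 − 20.980 + 199.778 = 236.52 m.
Horizontal magnitude = √(ΔE² + ΔN²) = √(198.17² + 236.52²) = 308.56 m.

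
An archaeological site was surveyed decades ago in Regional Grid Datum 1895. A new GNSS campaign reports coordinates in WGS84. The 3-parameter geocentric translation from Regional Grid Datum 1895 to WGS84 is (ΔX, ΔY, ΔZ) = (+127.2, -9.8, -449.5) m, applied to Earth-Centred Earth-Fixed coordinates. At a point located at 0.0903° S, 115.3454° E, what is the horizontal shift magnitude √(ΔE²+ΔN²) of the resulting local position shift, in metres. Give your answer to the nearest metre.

463 m

At φ = -0.0903°, λ = 115.3454°: sin φ = -0.001576, cos φ = 0.999999, sin λ = 0.903744, cos λ = -0.428074.
ΔE = −sin λ·ΔX + cos λ·ΔY = −(0.903744)·(127.2) + (-0.428074)·(-9.8) = -110.76 m.
ΔN = −sin φ cos λ·ΔX − sin φ sin λ·ΔY + cos φ·ΔZ = −(-0.001576)(-0.428074)(127.2) − (-0.001576)(0.903744)(-9.8) + (0.999999)(-449.5) = -449.60 m.
Horizontal magnitude = √(ΔE² + ΔN²) = √((-110.76)² + (-449.60)²) = 463.04 m.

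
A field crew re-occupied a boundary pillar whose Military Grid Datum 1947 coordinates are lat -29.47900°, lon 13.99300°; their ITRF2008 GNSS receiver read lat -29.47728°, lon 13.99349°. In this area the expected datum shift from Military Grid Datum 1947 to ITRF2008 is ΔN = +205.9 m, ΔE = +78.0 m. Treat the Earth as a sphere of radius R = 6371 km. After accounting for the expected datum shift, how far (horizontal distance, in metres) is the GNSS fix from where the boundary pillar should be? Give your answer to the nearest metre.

34 m

Observed coordinate differences: Δφ = +0.00172°, Δλ = +0.00049°.
Converting to metres (1° lat = 111195 m, cos φ = 0.870536): observed ΔN = 191.3 m, observed ΔE = 47.4 m.
Subtracting the expected shift leaves a residual of 191.3 − (205.9) = -14.6 m north and 47.4 − (78.0) = -30.6 m east.
Residual distance = √((-14.6)² + (-30.6)²) = 33.9 m.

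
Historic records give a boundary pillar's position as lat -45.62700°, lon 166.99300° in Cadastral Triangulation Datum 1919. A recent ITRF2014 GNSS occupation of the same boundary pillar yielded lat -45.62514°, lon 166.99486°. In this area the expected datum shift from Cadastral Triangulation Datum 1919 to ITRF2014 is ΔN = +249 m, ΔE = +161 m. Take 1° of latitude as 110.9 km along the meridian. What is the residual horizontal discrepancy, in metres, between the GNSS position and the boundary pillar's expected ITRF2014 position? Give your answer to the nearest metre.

46 m

Observed coordinate differences: Δφ = +0.00186°, Δλ = +0.00186°.
Converting to metres (1° lat = 110900 m, cos φ = 0.699327): observed ΔN = 206.3 m, observed ΔE = 144.3 m.
Subtracting the expected shift leaves a residual of 206.3 − (249) = -42.7 m north and 144.3 − (161) = -16.7 m east.
Residual distance = √((-42.7)² + (-16.7)²) = 45.9 m.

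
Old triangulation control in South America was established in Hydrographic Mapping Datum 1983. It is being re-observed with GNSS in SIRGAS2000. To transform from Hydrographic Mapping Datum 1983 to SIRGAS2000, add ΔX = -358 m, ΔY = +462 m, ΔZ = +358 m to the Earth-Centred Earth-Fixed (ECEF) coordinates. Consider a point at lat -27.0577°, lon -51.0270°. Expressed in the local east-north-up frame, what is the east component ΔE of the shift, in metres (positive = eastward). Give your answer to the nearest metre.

The local east axis at (φ, λ) is (−sin λ, cos λ, 0), so ΔE = −sin(-51.0270°)·(-358) + cos(-51.0270°)·462 = 12.25 m.

ΔE = 12 m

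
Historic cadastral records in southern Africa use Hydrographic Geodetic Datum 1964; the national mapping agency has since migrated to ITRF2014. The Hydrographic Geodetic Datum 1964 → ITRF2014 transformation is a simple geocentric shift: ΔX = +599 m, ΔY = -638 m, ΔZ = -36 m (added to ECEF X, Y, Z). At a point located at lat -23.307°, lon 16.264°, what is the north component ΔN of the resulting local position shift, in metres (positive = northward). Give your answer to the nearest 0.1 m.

ΔN = 123.8 m

The local north axis is (−sin φ cos λ, −sin φ sin λ, cos φ), giving ΔN = 227.515 − 70.696 − 33.062 = 123.76 m.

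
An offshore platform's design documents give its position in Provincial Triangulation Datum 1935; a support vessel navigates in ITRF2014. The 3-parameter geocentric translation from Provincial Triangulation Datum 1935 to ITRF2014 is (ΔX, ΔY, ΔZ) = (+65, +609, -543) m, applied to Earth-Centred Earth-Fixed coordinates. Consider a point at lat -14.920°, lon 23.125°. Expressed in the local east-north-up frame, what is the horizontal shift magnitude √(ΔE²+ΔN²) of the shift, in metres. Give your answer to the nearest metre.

697 m

The local east axis at (φ, λ) is (−sin λ, cos λ, 0), so ΔE = −sin(23.125°)·65 + cos(23.125°)·609 = 534.54 m.
The local north axis is (−sin φ cos λ, −sin φ sin λ, cos φ), giving ΔN = 15.391 + 61.581 − 524.693 = -447.72 m.
Horizontal magnitude = √(ΔE² + ΔN²) = √(534.54² + (-447.72)²) = 697.27 m.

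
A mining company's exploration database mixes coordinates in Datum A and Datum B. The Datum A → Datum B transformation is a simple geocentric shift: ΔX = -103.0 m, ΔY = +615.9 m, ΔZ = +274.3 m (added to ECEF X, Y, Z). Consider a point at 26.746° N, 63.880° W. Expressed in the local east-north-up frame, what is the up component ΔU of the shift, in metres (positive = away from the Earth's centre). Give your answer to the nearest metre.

ΔU = -411 m

At φ = 26.746°, λ = -63.880°: sin φ = 0.450036, cos φ = 0.893010, sin λ = -0.897874, cos λ = 0.440253.
ΔU = cos φ cos λ·ΔX + cos φ sin λ·ΔY + sin φ·ΔZ = (0.893010)(0.440253)(-103.0) + (0.893010)(-0.897874)(615.9) + (0.450036)(274.3) = -410.88 m.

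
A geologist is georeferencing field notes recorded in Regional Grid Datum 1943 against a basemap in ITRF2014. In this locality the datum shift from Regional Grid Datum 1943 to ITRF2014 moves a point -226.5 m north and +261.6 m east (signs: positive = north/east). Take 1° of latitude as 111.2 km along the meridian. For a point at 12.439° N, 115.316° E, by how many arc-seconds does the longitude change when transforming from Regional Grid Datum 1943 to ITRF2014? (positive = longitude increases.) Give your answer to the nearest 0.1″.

At latitude 12.439°, cos φ = 0.976526.
1° of longitude at this latitude = 111.2 × cos φ = 108.59 km, so Δλ = 261.6 / 108589.7 = 0.0024091° = 8.673″.

Δλ = 8.7″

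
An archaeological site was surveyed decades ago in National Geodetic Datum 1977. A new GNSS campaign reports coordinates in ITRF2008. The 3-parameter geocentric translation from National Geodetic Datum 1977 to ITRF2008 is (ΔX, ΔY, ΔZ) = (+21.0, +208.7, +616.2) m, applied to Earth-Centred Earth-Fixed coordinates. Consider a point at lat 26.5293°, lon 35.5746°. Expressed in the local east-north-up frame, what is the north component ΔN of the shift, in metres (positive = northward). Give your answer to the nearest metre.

At φ = 26.5293°, λ = 35.5746°: sin φ = 0.446655, cos φ = 0.894706, sin λ = 0.581762, cos λ = 0.813359.
ΔN = −sin φ cos λ·ΔX − sin φ sin λ·ΔY + cos φ·ΔZ = −(0.446655)(0.813359)(21.0) − (0.446655)(0.581762)(208.7) + (0.894706)(616.2) = 489.46 m.

ΔN = 489 m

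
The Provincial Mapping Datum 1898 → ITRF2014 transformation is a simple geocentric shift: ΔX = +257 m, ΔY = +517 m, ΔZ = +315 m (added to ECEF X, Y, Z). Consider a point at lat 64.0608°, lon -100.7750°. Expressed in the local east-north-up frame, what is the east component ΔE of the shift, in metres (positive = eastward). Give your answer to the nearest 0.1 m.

At φ = 64.0608°, λ = -100.7750°: sin φ = 0.899259, cos φ = 0.437417, sin λ = -0.982369, cos λ = -0.186953.
ΔE = −sin λ·ΔX + cos λ·ΔY = −(-0.982369)·(257) + (-0.186953)·(517) = 155.81 m.

ΔE = 155.8 m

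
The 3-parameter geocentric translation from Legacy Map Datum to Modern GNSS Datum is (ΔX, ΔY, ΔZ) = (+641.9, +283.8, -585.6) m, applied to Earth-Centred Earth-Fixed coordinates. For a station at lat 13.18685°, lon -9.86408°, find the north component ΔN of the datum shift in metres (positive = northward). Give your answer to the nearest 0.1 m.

ΔN = -703.3 m

The local north axis is (−sin φ cos λ, −sin φ sin λ, cos φ), giving ΔN = -144.270 + 11.091 − 570.158 = -703.34 m.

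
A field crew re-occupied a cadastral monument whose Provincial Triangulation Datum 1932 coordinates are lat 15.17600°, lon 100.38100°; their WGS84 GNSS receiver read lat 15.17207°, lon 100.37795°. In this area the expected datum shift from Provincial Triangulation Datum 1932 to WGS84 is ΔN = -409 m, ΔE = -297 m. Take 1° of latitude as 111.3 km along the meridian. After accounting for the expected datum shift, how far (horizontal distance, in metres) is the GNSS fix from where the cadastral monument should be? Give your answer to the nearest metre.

Observed coordinate differences: Δφ = -0.00393°, Δλ = -0.00305°.
Converting to metres (1° lat = 111300 m, cos φ = 0.965126): observed ΔN = -437.4 m, observed ΔE = -327.6 m.
Subtracting the expected shift leaves a residual of -437.4 − (-409) = -28.4 m north and -327.6 − (-297) = -30.6 m east.
Residual distance = √((-28.4)² + (-30.6)²) = 41.8 m.

42 m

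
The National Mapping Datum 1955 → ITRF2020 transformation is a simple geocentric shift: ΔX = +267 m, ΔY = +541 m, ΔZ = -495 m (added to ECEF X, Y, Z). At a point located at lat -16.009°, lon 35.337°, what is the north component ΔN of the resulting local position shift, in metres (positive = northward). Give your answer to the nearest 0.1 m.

ΔN = -329.4 m

At φ = -16.009°, λ = 35.337°: sin φ = -0.275788, cos φ = 0.961218, sin λ = 0.578385, cos λ = 0.815764.
ΔN = −sin φ cos λ·ΔX − sin φ sin λ·ΔY + cos φ·ΔZ = −(-0.275788)(0.815764)(267) − (-0.275788)(0.578385)(541) + (0.961218)(-495) = -329.44 m.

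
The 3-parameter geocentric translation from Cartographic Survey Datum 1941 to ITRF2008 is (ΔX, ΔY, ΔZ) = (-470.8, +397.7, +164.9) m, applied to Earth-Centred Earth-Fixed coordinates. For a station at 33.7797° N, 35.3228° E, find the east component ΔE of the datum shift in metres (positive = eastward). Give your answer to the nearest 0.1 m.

The local east axis at (φ, λ) is (−sin λ, cos λ, 0), so ΔE = −sin(35.3228°)·(-470.8) + cos(35.3228°)·397.7 = 596.69 m.

ΔE = 596.7 m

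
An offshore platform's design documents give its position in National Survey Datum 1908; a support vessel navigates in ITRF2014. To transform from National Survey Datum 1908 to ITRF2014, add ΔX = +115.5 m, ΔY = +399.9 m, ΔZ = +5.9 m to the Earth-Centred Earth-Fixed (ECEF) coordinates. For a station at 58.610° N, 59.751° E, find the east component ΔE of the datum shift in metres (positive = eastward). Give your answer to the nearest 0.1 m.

ΔE = 101.7 m

The local east axis at (φ, λ) is (−sin λ, cos λ, 0), so ΔE = −sin(59.751°)·115.5 + cos(59.751°)·399.9 = 101.68 m.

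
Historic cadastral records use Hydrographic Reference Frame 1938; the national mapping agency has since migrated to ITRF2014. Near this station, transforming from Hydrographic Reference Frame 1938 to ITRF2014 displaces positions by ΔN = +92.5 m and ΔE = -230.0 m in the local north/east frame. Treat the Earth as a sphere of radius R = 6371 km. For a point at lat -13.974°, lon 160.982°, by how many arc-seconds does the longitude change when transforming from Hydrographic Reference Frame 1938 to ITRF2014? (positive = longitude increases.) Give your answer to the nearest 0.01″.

At latitude -13.974°, cos φ = 0.970405.
One radian of longitude at latitude φ spans R cos φ, so Δλ = ΔE / (R cos φ) = -230.0 / (6371000 × 0.970405) = -3.7202e-05 rad = -7.673″.

Δλ = -7.67″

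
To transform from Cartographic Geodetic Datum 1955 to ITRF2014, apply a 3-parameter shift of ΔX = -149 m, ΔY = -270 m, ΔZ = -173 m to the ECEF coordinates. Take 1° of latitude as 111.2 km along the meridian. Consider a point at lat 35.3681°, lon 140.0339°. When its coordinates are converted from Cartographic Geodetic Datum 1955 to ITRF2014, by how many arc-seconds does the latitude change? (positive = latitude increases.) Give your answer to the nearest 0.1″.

Δφ = -3.5″

sin φ = 0.578827, cos φ = 0.815450, sin λ = 0.642334, cos λ = -0.766425.
North component: ΔN = −sin φ cos λ·ΔX − sin φ sin λ·ΔY + cos φ·ΔZ = −(0.578827)(-0.766425)(-149) − (0.578827)(0.642334)(-270) + (0.815450)(-173) = -106.79 m.
1° of latitude spans 111200 m, so Δφ = -106.79 / 111200 × 3600 = -3.457″.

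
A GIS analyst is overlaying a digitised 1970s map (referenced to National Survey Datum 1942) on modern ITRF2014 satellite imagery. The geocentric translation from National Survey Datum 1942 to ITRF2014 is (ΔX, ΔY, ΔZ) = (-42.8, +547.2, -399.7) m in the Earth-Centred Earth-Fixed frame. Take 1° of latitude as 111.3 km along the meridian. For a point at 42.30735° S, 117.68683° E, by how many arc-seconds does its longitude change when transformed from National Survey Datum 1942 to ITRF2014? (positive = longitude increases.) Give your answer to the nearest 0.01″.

sin φ = -0.673107, cos φ = 0.739545, sin λ = 0.885500, cos λ = -0.464639.
East component: ΔE = −sin λ·ΔX + cos λ·ΔY = −(0.885500)(-42.8) + (-0.464639)(547.2) = -216.35 m.
1° of latitude spans 111300 m; at latitude φ, 1° of longitude spans that × cos φ = 82311.3 m, so Δλ = -216.35 / 82311.3 × 3600 = -9.462″.

Δλ = -9.46″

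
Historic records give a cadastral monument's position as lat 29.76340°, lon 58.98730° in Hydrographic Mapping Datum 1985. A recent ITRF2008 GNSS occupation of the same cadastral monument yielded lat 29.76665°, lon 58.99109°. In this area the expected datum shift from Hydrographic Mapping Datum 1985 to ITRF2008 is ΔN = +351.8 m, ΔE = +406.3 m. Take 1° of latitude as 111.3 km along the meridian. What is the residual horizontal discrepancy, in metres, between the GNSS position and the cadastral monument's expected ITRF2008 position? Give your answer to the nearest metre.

41 m

Observed coordinate differences: Δφ = +0.00325°, Δλ = +0.00379°.
Converting to metres (1° lat = 111300 m, cos φ = 0.868083): observed ΔN = 361.7 m, observed ΔE = 366.2 m.
Subtracting the expected shift leaves a residual of 361.7 − (351.8) = 9.9 m north and 366.2 − (406.3) = -40.1 m east.
Residual distance = √(9.9² + (-40.1)²) = 41.3 m.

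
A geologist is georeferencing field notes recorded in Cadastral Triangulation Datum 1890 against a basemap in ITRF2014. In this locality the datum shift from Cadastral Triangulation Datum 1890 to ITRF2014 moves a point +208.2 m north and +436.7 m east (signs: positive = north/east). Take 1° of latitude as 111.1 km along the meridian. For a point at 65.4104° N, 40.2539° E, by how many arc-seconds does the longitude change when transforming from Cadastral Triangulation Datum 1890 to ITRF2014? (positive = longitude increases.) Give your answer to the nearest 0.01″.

At latitude 65.4104°, cos φ = 0.416116.
1° of longitude at this latitude = 111.1 × cos φ = 46.23 km, so Δλ = 436.7 / 46230.5 = 0.0094462° = 34.006″.

Δλ = 34.01″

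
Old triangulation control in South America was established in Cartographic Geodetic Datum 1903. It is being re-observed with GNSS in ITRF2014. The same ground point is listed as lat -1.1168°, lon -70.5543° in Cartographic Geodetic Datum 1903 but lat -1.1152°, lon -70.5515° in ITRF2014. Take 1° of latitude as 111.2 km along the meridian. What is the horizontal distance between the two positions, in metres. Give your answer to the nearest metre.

Δφ = -1.1152° − -1.1168° = +0.0016°; Δλ = -70.5515° − -70.5543° = +0.0028°.
ΔN = Δφ × 111200 = 177.9 m; ΔE = Δλ × 111200 × cos(-1.1168°) = +0.0028 × 111200 × 0.999810 = 311.3 m.
Distance = √(ΔE² + ΔN²) = √(311.3² + 177.9²) = 358.6 m.

359 m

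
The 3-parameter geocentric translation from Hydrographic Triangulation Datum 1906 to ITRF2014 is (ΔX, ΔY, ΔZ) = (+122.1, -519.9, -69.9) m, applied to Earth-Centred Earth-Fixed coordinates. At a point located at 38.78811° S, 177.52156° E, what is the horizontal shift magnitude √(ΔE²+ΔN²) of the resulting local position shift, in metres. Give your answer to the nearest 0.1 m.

At φ = -38.78811°, λ = 177.52156°: sin φ = -0.626442, cos φ = 0.779468, sin λ = 0.043243, cos λ = -0.999065.
ΔE = −sin λ·ΔX + cos λ·ΔY = −(0.043243)·(122.1) + (-0.999065)·(-519.9) = 514.13 m.
ΔN = −sin φ cos λ·ΔX − sin φ sin λ·ΔY + cos φ·ΔZ = −(-0.626442)(-0.999065)(122.1) − (-0.626442)(0.043243)(-519.9) + (0.779468)(-69.9) = -144.99 m.
Horizontal magnitude = √(ΔE² + ΔN²) = √(514.13² + (-144.99)²) = 534.19 m.

534.2 m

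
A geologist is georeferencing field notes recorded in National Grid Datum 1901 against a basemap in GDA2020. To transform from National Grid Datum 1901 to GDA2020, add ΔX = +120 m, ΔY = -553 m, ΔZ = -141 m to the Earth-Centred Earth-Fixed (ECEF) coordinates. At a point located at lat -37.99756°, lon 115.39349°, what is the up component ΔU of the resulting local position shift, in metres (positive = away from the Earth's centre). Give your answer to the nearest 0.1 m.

The local up (radial) axis is (cos φ cos λ, cos φ sin λ, sin φ), giving ΔU = -40.552 − 393.681 + 86.804 = -347.43 m.

ΔU = -347.4 m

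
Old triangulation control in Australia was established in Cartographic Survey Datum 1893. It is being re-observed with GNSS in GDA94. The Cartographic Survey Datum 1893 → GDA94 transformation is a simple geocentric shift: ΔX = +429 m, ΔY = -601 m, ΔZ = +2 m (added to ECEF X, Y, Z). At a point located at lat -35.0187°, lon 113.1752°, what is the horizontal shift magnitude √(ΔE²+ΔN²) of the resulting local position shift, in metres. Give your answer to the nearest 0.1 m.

At φ = -35.0187°, λ = 113.1752°: sin φ = -0.573844, cos φ = 0.818965, sin λ = 0.919306, cos λ = -0.393544.
ΔE = −sin λ·ΔX + cos λ·ΔY = −(0.919306)·(429) + (-0.393544)·(-601) = -157.86 m.
ΔN = −sin φ cos λ·ΔX − sin φ sin λ·ΔY + cos φ·ΔZ = −(-0.573844)(-0.393544)(429) − (-0.573844)(0.919306)(-601) + (0.818965)(2) = -412.29 m.
Horizontal magnitude = √(ΔE² + ΔN²) = √((-157.86)² + (-412.29)²) = 441.48 m.

441.5 m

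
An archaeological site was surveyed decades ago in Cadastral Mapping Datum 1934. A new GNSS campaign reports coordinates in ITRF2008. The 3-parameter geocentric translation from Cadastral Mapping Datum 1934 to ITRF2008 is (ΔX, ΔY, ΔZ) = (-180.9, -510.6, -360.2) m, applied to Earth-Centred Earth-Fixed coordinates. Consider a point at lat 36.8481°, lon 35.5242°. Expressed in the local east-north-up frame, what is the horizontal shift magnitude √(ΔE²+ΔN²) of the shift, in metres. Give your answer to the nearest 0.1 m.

At φ = 36.8481°, λ = 35.5242°: sin φ = 0.599696, cos φ = 0.800228, sin λ = 0.581047, cos λ = 0.813870.
ΔE = −sin λ·ΔX + cos λ·ΔY = −(0.581047)·(-180.9) + (0.813870)·(-510.6) = -310.45 m.
ΔN = −sin φ cos λ·ΔX − sin φ sin λ·ΔY + cos φ·ΔZ = −(0.599696)(0.813870)(-180.9) − (0.599696)(0.581047)(-510.6) + (0.800228)(-360.2) = -22.03 m.
Horizontal magnitude = √(ΔE² + ΔN²) = √((-310.45)² + (-22.03)²) = 311.23 m.

311.2 m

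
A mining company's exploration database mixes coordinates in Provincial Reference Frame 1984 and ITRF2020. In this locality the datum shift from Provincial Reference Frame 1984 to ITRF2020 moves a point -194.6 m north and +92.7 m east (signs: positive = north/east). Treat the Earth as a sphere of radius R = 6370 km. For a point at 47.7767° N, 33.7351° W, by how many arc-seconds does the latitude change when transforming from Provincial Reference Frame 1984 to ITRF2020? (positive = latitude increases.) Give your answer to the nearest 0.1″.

Δφ = -6.3″

On a sphere of radius R, 1 rad of latitude = R, so Δφ = ΔN / R = -194.6 / 6370000 = -3.0549e-05 rad = -6.301″.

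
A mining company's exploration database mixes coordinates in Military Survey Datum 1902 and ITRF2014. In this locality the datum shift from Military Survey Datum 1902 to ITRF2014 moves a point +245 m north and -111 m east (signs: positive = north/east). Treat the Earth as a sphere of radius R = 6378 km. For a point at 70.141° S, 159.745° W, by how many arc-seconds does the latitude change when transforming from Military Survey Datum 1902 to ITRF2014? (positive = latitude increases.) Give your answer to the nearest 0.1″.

Δφ = 7.9″

On a sphere of radius R, 1 rad of latitude = R, so Δφ = ΔN / R = 245.0 / 6378000 = 3.8413e-05 rad = 7.923″.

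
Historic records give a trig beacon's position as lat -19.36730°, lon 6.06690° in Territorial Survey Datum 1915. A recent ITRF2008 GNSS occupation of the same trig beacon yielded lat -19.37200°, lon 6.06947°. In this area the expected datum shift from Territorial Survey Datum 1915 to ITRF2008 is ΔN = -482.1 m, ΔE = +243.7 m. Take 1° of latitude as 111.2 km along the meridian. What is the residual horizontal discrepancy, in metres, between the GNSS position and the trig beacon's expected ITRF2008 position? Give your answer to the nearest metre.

Observed coordinate differences: Δφ = -0.00470°, Δλ = +0.00257°.
Converting to metres (1° lat = 111200 m, cos φ = 0.943412): observed ΔN = -522.6 m, observed ΔE = 269.6 m.
Subtracting the expected shift leaves a residual of -522.6 − (-482.1) = -40.5 m north and 269.6 − (243.7) = 25.9 m east.
Residual distance = √((-40.5)² + 25.9²) = 48.1 m.

48 m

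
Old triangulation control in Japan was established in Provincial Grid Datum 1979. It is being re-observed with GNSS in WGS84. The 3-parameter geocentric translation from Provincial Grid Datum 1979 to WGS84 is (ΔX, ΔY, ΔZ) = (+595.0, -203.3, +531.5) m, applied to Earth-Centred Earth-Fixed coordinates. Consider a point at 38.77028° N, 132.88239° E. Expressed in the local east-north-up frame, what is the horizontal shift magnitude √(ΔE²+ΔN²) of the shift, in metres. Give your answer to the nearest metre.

817 m

At φ = 38.77028°, λ = 132.88239°: sin φ = 0.626199, cos φ = 0.779663, sin λ = 0.732752, cos λ = -0.680496.
ΔE = −sin λ·ΔX + cos λ·ΔY = −(0.732752)·(595.0) + (-0.680496)·(-203.3) = -297.64 m.
ΔN = −sin φ cos λ·ΔX − sin φ sin λ·ΔY + cos φ·ΔZ = −(0.626199)(-0.680496)(595.0) − (0.626199)(0.732752)(-203.3) + (0.779663)(531.5) = 761.22 m.
Horizontal magnitude = √(ΔE² + ΔN²) = √((-297.64)² + 761.22²) = 817.34 m.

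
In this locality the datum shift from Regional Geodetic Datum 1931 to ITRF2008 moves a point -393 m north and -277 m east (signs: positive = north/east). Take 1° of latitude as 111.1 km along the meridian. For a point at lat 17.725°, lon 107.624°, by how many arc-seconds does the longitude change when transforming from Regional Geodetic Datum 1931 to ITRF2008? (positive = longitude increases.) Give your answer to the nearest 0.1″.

At latitude 17.725°, cos φ = 0.952529.
1° of longitude at this latitude = 111.1 × cos φ = 105.83 km, so Δλ = -277.0 / 105825.9 = -0.0026175° = -9.423″.

Δλ = -9.4″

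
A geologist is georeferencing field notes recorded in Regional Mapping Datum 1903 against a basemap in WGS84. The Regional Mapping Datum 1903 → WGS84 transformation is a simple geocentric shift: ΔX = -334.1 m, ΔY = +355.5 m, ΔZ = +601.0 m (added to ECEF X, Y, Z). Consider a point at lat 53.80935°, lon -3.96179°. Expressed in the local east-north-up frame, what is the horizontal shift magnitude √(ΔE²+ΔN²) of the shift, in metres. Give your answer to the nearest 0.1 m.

724.1 m

The local east axis at (φ, λ) is (−sin λ, cos λ, 0), so ΔE = −sin(-3.96179°)·(-334.1) + cos(-3.96179°)·355.5 = 331.57 m.
The local north axis is (−sin φ cos λ, −sin φ sin λ, cos φ), giving ΔN = 268.993 + 19.823 + 354.875 = 643.69 m.
Horizontal magnitude = √(ΔE² + ΔN²) = √(331.57² + 643.69²) = 724.07 m.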